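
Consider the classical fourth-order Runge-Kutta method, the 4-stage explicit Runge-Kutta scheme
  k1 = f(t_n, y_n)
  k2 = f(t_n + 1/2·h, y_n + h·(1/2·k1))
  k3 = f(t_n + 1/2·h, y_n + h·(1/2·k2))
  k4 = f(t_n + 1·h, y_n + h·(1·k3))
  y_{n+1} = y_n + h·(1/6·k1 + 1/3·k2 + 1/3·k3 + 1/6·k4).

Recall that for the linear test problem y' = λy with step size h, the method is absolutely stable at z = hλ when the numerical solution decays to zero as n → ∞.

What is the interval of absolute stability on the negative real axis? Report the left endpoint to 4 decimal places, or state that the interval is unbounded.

(-2.7853, 0).

Test eqn y'=λy, z=hλ:
  order 4, 4-stage ⇒ R(z)=1+z+z^2/2+z^3/6+z^4/24
  (e.g. R(-1.61)=0.27046, |R|=0.27046)

Boundary: |R(x)|=1, x<0.
x=-1.61: |R|=0.2705
|R(-2.83)|=1.0695 |R(-1.66)|=0.2718 |R(-1.02)|=0.3684
Bisect:
  x_lo=-3.3610 |R|=2.2762  x_hi=-0.0979 |R|=0.9068
  mid=-1.72942 |R|=0.27667 →hi
  mid=-2.54519 |R|=0.69437 →hi
  mid=-2.95308 |R|=1.28389 →lo
  mid=-2.74914 |R|=0.94685 →hi
  mid=-2.85111 |R|=1.10385 →lo
  mid=-2.80013 |R|=1.02259 →lo
  mid=-2.77463 |R|=0.98405 →hi
  mid=-2.78738 |R|=1.00315 →lo
  mid=-2.78101 |R|=0.99355 →hi
  ...
  [-2.78539,-2.78519] ⇒ x*=-2.7853
So |R|<1 on (-2.7853, 0).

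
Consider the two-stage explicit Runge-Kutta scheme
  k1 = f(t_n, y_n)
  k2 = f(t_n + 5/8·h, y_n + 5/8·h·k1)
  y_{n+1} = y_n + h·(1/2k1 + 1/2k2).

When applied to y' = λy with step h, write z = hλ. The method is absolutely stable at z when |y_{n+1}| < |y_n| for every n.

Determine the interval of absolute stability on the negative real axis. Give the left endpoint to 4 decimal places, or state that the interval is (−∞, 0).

(-3.2000, 0).

With y'=λy (z=hλ):
  k1=λy_n ⇒ h·k1=z·y_n;  k2=λ(1+5/8z)y_n ⇒ h·k2=z(1+5/8z)y_n
  y_{n+1}/y_n = 1 + 1/2z + 1/2z(1+5/8z) = 1 + z + 5/16z²
  ⇒ R(z) = 1 + z + 5/16z².

Solve |R(x)|<1 on ℝ⁻.
x=-1.62: |R|=0.2001
R=1: x+5/16x²=0 ⇒ x=−16/5=-3.2000; min R=1−1/(4·5/16)=0.2000>−1
Confirm numerically:
  x=-2.873: |R|=0.70642 <1
  x=-1.826: |R|=0.21596 <1
  x=-1.774: |R|=0.20946 <1
  x=-3.737: |R|=1.62712 >1
  x=-3.613: |R|=1.46630 >1
Stable set (-3.2000, 0).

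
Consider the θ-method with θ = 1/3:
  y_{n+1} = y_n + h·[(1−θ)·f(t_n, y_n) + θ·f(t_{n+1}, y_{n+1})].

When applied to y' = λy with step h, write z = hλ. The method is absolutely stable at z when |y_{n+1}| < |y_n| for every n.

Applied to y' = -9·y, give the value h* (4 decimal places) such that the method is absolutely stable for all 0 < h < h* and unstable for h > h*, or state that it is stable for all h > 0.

(-6.0000,0); λ=-9 ⇒ h* = (6)/9 = 0.6667.

Set f=λy, z=hλ:
  y_{n+1} = y_n + z·[2/3·y_n + 1/3·y_{n+1}] ⇒ (1 − 1/3z)y_{n+1} = (1 + 2/3z)y_n
  Hence R(z) = (1 + 2/3z)/(1 − 1/3z).

Need |R(x)|<1, x<0.
x=-0.62: |R|=0.4862
R=−1: 1+2/3x = −1+1/3x ⇒ -1/3x=2 ⇒ x=2/(-1/3)=-6.0000
Confirm numerically:
  x=-5.653: |R|=0.95990 <1
  x=-5.299: |R|=0.91553 <1
  x=-3.237: |R|=0.55700 <1
  x=-6.585: |R|=1.06103 >1
  x=-6.117: |R|=1.01283 >1
Stable set (-6.0000, 0).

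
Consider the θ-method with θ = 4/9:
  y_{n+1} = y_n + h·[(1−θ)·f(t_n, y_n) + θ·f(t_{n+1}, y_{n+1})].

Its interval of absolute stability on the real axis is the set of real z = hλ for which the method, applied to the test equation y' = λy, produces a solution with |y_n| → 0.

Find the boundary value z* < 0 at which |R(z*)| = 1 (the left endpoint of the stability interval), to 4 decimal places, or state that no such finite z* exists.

left endpoint -18.0000.

Set f=λy, z=hλ:
  y_{n+1} = y_n + z·[5/9·y_n + 4/9·y_{n+1}] ⇒ (1 − 4/9z)y_{n+1} = (1 + 5/9z)y_n
  ⇒ R(z) = (1 + 5/9z)/(1 − 4/9z).

Find x<0 with |R(x)|<1.
x=-0.58: |R|=0.5389
R=−1: 1+5/9x = −1+4/9x ⇒ -1/9x=2 ⇒ x=2/(-1/9)=-18.0000
Confirm numerically:
  x=-17.920: |R|=0.99901 <1
  x=-15.996: |R|=0.97254 <1
  x=-14.674: |R|=0.95087 <1
  x=-13.748: |R|=0.93355 <1
  x=-18.322: |R|=1.00391 >1
  x=-18.182: |R|=1.00223 >1
So |R|<1 on (-18.0000, 0).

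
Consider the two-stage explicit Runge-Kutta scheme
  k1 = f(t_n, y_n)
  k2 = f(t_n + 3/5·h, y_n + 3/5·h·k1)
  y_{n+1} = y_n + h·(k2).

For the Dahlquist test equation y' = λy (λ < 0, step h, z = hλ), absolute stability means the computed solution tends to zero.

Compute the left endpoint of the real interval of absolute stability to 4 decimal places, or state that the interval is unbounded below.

Test eqn y'=λy, z=hλ:
  k1=λy_n ⇒ h·k1=z·y_n;  k2=λ(1+3/5z)y_n ⇒ h·k2=z(1+3/5z)y_n
  y_{n+1}/y_n = 1 + z(1+3/5z) = 1 + z + 3/5z²
  Hence R(z) = 1 + z + 3/5z².

Solve |R(x)|<1 on ℝ⁻.
x=-1.26: |R|=0.6926
R=1: x+3/5x²=0 ⇒ x=−5/3=-1.6667; min R=1−1/(4·3/5)=0.5833>−1
Confirm numerically:
  x=-1.034: |R|=0.60749 <1
  x=-0.867: |R|=0.58401 <1
  x=-0.777: |R|=0.58524 <1
  x=-2.113: |R|=1.56586 >1
  x=-1.985: |R|=1.37914 >1
So |R|<1 on (-1.6667, 0).

left endpoint -1.6667.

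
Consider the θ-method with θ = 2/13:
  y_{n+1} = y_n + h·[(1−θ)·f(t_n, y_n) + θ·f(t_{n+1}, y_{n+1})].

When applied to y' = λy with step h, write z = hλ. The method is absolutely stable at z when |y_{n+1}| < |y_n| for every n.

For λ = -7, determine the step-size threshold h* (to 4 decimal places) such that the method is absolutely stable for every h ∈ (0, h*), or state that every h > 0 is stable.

Set f=λy, z=hλ:
  y_{n+1} = y_n + z·[11/13·y_n + 2/13·y_{n+1}] ⇒ (1 − 2/13z)y_{n+1} = (1 + 11/13z)y_n
  so R(z) = (1 + 11/13z)/(1 − 2/13z).

Boundary: |R(x)|=1, x<0.
x=-0.83: |R|=0.2640
R=−1: 1+11/13x = −1+2/13x ⇒ -9/13x=2 ⇒ x=2/(-9/13)=-2.8889
Confirm numerically:
  x=-2.828: |R|=0.97063 <1
  x=-2.195: |R|=0.64089 <1
  x=-1.915: |R|=0.47920 <1
  x=-3.386: |R|=1.22628 >1
  x=-3.366: |R|=1.21762 >1
  x=-3.130: |R|=1.11267 >1
Interval (-2.8889, 0).

(-2.8889,0); λ=-7 ⇒ h* = (26/9)/7 = 0.4127.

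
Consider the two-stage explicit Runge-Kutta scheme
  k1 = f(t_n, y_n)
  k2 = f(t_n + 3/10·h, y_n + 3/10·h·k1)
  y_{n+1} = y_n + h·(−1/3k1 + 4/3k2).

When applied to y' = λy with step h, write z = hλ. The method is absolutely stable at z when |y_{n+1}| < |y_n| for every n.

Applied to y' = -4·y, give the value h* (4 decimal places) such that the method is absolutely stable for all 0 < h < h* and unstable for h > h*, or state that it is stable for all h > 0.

On y'=λy, z=hλ:
  k1=λy_n ⇒ h·k1=z·y_n;  k2=λ(1+3/10z)y_n ⇒ h·k2=z(1+3/10z)y_n
  y_{n+1}/y_n = 1 − 1/3z + 4/3z(1+3/10z) = 1 + z + 2/5z²
  ⇒ R(z) = 1 + z + 2/5z².

Solve |R(x)|<1 on ℝ⁻.
x=-1.49: |R|=0.3980
R=1: x+2/5x²=0 ⇒ x=−5/2=-2.5000; min R=1−1/(4·2/5)=0.3750>−1
Confirm numerically:
  x=-2.060: |R|=0.63744 <1
  x=-1.962: |R|=0.57778 <1
  x=-1.530: |R|=0.40636 <1
  x=-1.480: |R|=0.39616 <1
  x=-3.051: |R|=1.67244 >1
  x=-2.938: |R|=1.51474 >1
So |R|<1 on (-2.5000, 0).

(-2.5000,0); λ=-4 ⇒ h* = (5/2)/4 = 0.6250.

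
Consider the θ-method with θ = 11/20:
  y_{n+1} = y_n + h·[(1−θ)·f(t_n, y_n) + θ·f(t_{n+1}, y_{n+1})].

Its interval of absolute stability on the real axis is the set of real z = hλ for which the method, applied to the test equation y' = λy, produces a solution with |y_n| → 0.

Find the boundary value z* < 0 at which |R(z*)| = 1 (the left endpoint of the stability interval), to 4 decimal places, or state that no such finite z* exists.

Test eqn y'=λy, z=hλ:
  y_{n+1} = y_n + z·[9/20·y_n + 11/20·y_{n+1}] ⇒ (1 − 11/20z)y_{n+1} = (1 + 9/20z)y_n
  Hence R(z) = (1 + 9/20z)/(1 − 11/20z).

Find x<0 with |R(x)|<1.
x=-1.54: |R|=0.1662
x=-2: |R|=0.0476
x=-10: |R|=0.5385
x=-100: |R|=0.7857
θ=11/20≥1/2 ⇒ |1+9/20x|<|1−11/20x| ∀x<0 ⇒ interval (−∞,0).

(−∞, 0) — no finite endpoint.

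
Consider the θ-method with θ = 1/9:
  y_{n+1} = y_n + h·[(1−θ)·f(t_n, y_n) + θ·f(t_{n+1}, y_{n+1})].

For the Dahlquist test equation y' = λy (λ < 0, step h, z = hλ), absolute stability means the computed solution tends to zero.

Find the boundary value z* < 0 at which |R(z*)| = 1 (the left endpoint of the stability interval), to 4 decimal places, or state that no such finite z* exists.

z* = -2.5714.

On y'=λy, z=hλ:
  y_{n+1} = y_n + z·[8/9·y_n + 1/9·y_{n+1}] ⇒ (1 − 1/9z)y_{n+1} = (1 + 8/9z)y_n
  so R(z) = (1 + 8/9z)/(1 − 1/9z).

Solve |R(x)|<1 on ℝ⁻.
x=-0.45: |R|=0.5714
R=−1: 1+8/9x = −1+1/9x ⇒ -7/9x=2 ⇒ x=2/(-7/9)=-2.5714
Confirm numerically:
  x=-2.378: |R|=0.88100 <1
  x=-1.910: |R|=0.57562 <1
  x=-1.329: |R|=0.15800 <1
  x=-3.142: |R|=1.32894 >1
  x=-2.870: |R|=1.17607 >1
So |R|<1 on (-2.5714, 0).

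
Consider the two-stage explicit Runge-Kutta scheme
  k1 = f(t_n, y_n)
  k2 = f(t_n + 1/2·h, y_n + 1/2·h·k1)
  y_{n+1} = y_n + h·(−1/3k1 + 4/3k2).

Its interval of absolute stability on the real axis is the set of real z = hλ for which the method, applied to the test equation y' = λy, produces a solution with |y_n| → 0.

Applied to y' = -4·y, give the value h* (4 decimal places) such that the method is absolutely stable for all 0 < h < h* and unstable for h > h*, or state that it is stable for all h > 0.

(-1.5000,0); λ=-4 ⇒ h* = (3/2)/4 = 0.3750.

With y'=λy (z=hλ):
  k1=λy_n ⇒ h·k1=z·y_n;  k2=λ(1+1/2z)y_n ⇒ h·k2=z(1+1/2z)y_n
  y_{n+1}/y_n = 1 − 1/3z + 4/3z(1+1/2z) = 1 + z + 2/3z²
  Hence R(z) = 1 + z + 2/3z².

Boundary: |R(x)|=1, x<0.
x=-1.26: |R|=0.7984
R=1: x+2/3x²=0 ⇒ x=−3/2=-1.5000; min R=1−1/(4·2/3)=0.6250>−1
Confirm numerically:
  x=-1.297: |R|=0.82447 <1
  x=-0.767: |R|=0.62519 <1
  x=-0.691: |R|=0.62732 <1
  x=-0.664: |R|=0.62993 <1
  x=-2.042: |R|=1.73784 >1
  x=-1.636: |R|=1.14833 >1
So |R|<1 on (-1.5000, 0).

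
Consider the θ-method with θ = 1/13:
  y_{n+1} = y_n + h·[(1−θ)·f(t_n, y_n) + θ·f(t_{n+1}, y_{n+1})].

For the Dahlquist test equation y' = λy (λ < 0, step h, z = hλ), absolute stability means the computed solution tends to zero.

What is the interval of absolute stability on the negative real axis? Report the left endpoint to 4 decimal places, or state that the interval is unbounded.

(-2.3636, 0).

Test eqn y'=λy, z=hλ:
  y_{n+1} = y_n + z·[12/13·y_n + 1/13·y_{n+1}] ⇒ (1 − 1/13z)y_{n+1} = (1 + 12/13z)y_n
  so R(z) = (1 + 12/13z)/(1 − 1/13z).

Need |R(x)|<1, x<0.
x=-0.3: |R|=0.7068
R=−1: 1+12/13x = −1+1/13x ⇒ -11/13x=2 ⇒ x=2/(-11/13)=-2.3636
Confirm numerically:
  x=-2.167: |R|=0.85739 <1
  x=-1.398: |R|=0.26226 <1
  x=-1.144: |R|=0.05147 <1
  x=-1.086: |R|=0.00227 <1
  x=-2.820: |R|=1.31732 >1
  x=-2.789: |R|=1.29635 >1
  x=-2.518: |R|=1.10942 >1
Stable set (-2.3636, 0).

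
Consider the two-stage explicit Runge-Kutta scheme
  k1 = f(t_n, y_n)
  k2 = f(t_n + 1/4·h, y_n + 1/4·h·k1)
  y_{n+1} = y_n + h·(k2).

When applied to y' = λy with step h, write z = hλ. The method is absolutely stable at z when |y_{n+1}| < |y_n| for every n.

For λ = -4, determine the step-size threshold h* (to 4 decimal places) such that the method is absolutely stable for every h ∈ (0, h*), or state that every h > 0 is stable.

(-4.0000,0); λ=-4 ⇒ h* = (4)/4 = 1.0000.

Test eqn y'=λy, z=hλ:
  k1=λy_n ⇒ h·k1=z·y_n;  k2=λ(1+1/4z)y_n ⇒ h·k2=z(1+1/4z)y_n
  y_{n+1}/y_n = 1 + z(1+1/4z) = 1 + z + 1/4z²
  so R(z) = 1 + z + 1/4z².

Find x<0 with |R(x)|<1.
x=-0.4: |R|=0.6400
R=1: x+1/4x²=0 ⇒ x=−4=-4.0000; min R=1−1/(4·1/4)=0.0000>−1
Confirm numerically:
  x=-3.203: |R|=0.36180 <1
  x=-2.576: |R|=0.08294 <1
  x=-1.854: |R|=0.00533 <1
  x=-4.511: |R|=1.57628 >1
  x=-4.240: |R|=1.25440 >1
  x=-4.042: |R|=1.04244 >1
So |R|<1 on (-4.0000, 0).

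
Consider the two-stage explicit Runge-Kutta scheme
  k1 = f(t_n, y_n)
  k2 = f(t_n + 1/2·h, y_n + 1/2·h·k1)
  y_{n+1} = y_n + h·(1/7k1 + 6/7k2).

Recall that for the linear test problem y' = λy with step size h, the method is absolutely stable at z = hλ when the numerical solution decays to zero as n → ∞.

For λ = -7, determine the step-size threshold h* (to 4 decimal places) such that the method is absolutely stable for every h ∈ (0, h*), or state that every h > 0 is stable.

Test eqn y'=λy, z=hλ:
  k1=λy_n ⇒ h·k1=z·y_n;  k2=λ(1+1/2z)y_n ⇒ h·k2=z(1+1/2z)y_n
  y_{n+1}/y_n = 1 + 1/7z + 6/7z(1+1/2z) = 1 + z + 3/7z²
  so R(z) = 1 + z + 3/7z².

Boundary: |R(x)|=1, x<0.
x=-1.79: |R|=0.5832
R=1: x+3/7x²=0 ⇒ x=−7/3=-2.3333; min R=1−1/(4·3/7)=0.4167>−1
Confirm numerically:
  x=-1.904: |R|=0.64966 <1
  x=-1.804: |R|=0.59075 <1
  x=-1.231: |R|=0.41844 <1
  x=-1.106: |R|=0.41824 <1
  x=-2.837: |R|=1.61239 >1
  x=-2.528: |R|=1.21091 >1
  x=-2.400: |R|=1.06857 >1
Interval (-2.3333, 0).

(-2.3333,0); λ=-7 ⇒ h* = (7/3)/7 = 0.3333.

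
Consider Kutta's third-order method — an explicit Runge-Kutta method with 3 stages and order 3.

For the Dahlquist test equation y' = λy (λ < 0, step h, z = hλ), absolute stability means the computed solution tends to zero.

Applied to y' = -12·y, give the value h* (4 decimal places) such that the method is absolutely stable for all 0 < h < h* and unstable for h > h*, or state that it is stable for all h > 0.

On y'=λy, z=hλ:
  order 3, 3-stage ⇒ R(z)=1+z+z^2/2+z^3/6
  (e.g. R(-1.06)=0.30330, |R|=0.30330)

Find x<0 with |R(x)|<1.
x=-1.06: |R|=0.3033
|R(-2.34)|=0.7377 |R(-1.27)|=0.1951 |R(-1.04)|=0.3133
Bisect:
  x_lo=-3.2795 |R|=2.7806  x_hi=-0.3521 |R|=0.7026
  mid=-1.81581 |R|=0.16507 →hi
  mid=-2.54768 |R|=1.05836 →lo
  mid=-2.18174 |R|=0.53259 →hi
  mid=-2.36471 |R|=0.77263 →hi
  mid=-2.45619 |R|=0.90940 →hi
  mid=-2.50193 |R|=0.98231 →hi
  mid=-2.52480 |R|=1.01994 →lo
  mid=-2.51337 |R|=1.00103 →lo
  ...
  [-2.51283,-2.51265] ⇒ x*=-2.5127
So |R|<1 on (-2.5127, 0).

(-2.5127,0); λ=-12 ⇒ h* = 0.2094.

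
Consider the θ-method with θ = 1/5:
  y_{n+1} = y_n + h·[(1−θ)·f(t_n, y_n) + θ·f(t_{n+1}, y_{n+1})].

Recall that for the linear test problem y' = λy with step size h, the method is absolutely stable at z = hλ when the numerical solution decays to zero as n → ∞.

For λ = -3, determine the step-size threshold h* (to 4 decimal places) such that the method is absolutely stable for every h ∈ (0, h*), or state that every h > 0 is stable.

(-3.3333,0); λ=-3 ⇒ h* = (10/3)/3 = 1.1111.

Set f=λy, z=hλ:
  y_{n+1} = y_n + z·[4/5·y_n + 1/5·y_{n+1}] ⇒ (1 − 1/5z)y_{n+1} = (1 + 4/5z)y_n
  R(z) = (1 + 4/5z)/(1 − 1/5z).

Boundary: |R(x)|=1, x<0.
x=-1.25: |R|=0.0000
R=−1: 1+4/5x = −1+1/5x ⇒ -3/5x=2 ⇒ x=2/(-3/5)=-3.3333
Confirm numerically:
  x=-2.545: |R|=0.68655 <1
  x=-2.195: |R|=0.52536 <1
  x=-1.487: |R|=0.14614 <1
  x=-3.656: |R|=1.11183 >1
  x=-3.592: |R|=1.09032 >1
  x=-3.536: |R|=1.07123 >1
Interval (-3.3333, 0).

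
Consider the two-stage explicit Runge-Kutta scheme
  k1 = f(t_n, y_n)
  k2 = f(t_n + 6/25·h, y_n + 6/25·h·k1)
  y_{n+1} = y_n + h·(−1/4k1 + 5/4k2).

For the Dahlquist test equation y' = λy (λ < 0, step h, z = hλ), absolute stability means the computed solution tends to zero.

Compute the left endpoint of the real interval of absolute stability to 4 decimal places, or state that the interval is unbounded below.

On y'=λy, z=hλ:
  k1=λy_n ⇒ h·k1=z·y_n;  k2=λ(1+6/25z)y_n ⇒ h·k2=z(1+6/25z)y_n
  y_{n+1}/y_n = 1 − 1/4z + 5/4z(1+6/25z) = 1 + z + 3/10z²
  Hence R(z) = 1 + z + 3/10z².

Boundary: |R(x)|=1, x<0.
x=-1.67: |R|=0.1667
R=1: x+3/10x²=0 ⇒ x=−10/3=-3.3333; min R=1−1/(4·3/10)=0.1667>−1
Confirm numerically:
  x=-2.828: |R|=0.57128 <1
  x=-2.538: |R|=0.39443 <1
  x=-2.480: |R|=0.36512 <1
  x=-3.864: |R|=1.61515 >1
  x=-3.558: |R|=1.23981 >1
Interval (-3.3333, 0).

left endpoint -3.3333.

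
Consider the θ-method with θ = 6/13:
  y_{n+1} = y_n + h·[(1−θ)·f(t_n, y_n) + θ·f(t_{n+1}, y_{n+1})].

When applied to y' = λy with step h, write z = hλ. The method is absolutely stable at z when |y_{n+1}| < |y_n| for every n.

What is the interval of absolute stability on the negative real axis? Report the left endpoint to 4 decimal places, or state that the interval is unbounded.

(-26.0000, 0).

On y'=λy, z=hλ:
  y_{n+1} = y_n + z·[7/13·y_n + 6/13·y_{n+1}] ⇒ (1 − 6/13z)y_{n+1} = (1 + 7/13z)y_n
  R(z) = (1 + 7/13z)/(1 − 6/13z).

Boundary: |R(x)|=1, x<0.
x=-0.94: |R|=0.3444
R=−1: 1+7/13x = −1+6/13x ⇒ -1/13x=2 ⇒ x=2/(-1/13)=-26.0000
Confirm numerically:
  x=-18.649: |R|=0.94114 <1
  x=-17.058: |R|=0.92248 <1
  x=-14.225: |R|=0.88027 <1
  x=-26.317: |R|=1.00185 >1
  x=-26.024: |R|=1.00014 >1
Stable set (-26.0000, 0).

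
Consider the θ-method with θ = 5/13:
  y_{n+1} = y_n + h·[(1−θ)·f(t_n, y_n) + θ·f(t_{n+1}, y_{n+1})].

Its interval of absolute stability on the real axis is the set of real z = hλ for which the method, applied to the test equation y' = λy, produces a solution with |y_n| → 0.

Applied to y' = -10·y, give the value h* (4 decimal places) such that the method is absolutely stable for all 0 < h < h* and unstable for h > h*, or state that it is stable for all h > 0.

(-8.6667,0); λ=-10 ⇒ h* = (26/3)/10 = 0.8667.

With y'=λy (z=hλ):
  y_{n+1} = y_n + z·[8/13·y_n + 5/13·y_{n+1}] ⇒ (1 − 5/13z)y_{n+1} = (1 + 8/13z)y_n
  so R(z) = (1 + 8/13z)/(1 − 5/13z).

Need |R(x)|<1, x<0.
x=-1.45: |R|=0.0691
R=−1: 1+8/13x = −1+5/13x ⇒ -3/13x=2 ⇒ x=2/(-3/13)=-8.6667
Confirm numerically:
  x=-6.819: |R|=0.88230 <1
  x=-4.891: |R|=0.69758 <1
  x=-4.331: |R|=0.62467 <1
  x=-9.144: |R|=1.02439 >1
  x=-8.916: |R|=1.01299 >1
  x=-8.819: |R|=1.00800 >1
Interval (-8.6667, 0).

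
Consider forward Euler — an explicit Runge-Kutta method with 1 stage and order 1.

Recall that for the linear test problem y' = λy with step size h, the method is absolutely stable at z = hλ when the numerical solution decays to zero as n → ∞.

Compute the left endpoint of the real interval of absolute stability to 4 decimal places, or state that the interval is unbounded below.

z* = -2.0000.

Test eqn y'=λy, z=hλ:
  order 1, 1-stage ⇒ R(z)=1+z
  (e.g. R(-0.71)=0.29000, |R|=0.29000)

Boundary: |R(x)|=1, x<0.
x=-0.71: |R|=0.2900
|R(-1.28)|=0.2800 |R(-0.96)|=0.0400 |R(-0.88)|=0.1200
Bisect:
  x_lo=-2.4395 |R|=1.4395  x_hi=-0.2730 |R|=0.7270
  mid=-1.35624 |R|=0.35624 →hi
  mid=-1.89785 |R|=0.89785 →hi
  mid=-2.16866 |R|=1.16866 →lo
  mid=-2.03325 |R|=1.03325 →lo
  mid=-1.96555 |R|=0.96555 →hi
  mid=-1.99940 |R|=0.99940 →hi
  mid=-2.01633 |R|=1.01633 →lo
  mid=-2.00787 |R|=1.00787 →lo
  ...
  [-2.00007,-1.99993] ⇒ x*=-2.0000
So |R|<1 on (-2.0000, 0).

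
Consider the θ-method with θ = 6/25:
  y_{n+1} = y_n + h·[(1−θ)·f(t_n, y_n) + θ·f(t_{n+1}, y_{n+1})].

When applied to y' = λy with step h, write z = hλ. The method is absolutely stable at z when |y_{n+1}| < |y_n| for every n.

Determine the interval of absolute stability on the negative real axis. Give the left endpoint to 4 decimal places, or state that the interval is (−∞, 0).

(-3.8462, 0).

With y'=λy (z=hλ):
  y_{n+1} = y_n + z·[19/25·y_n + 6/25·y_{n+1}] ⇒ (1 − 6/25z)y_{n+1} = (1 + 19/25z)y_n
  Hence R(z) = (1 + 19/25z)/(1 − 6/25z).

Boundary: |R(x)|=1, x<0.
x=-1.4: |R|=0.0479
R=−1: 1+19/25x = −1+6/25x ⇒ -13/25x=2 ⇒ x=2/(-13/25)=-3.8462
Confirm numerically:
  x=-3.622: |R|=0.93764 <1
  x=-3.114: |R|=0.78212 <1
  x=-1.842: |R|=0.27732 <1
  x=-4.444: |R|=1.15043 >1
  x=-3.918: |R|=1.01925 >1
So |R|<1 on (-3.8462, 0).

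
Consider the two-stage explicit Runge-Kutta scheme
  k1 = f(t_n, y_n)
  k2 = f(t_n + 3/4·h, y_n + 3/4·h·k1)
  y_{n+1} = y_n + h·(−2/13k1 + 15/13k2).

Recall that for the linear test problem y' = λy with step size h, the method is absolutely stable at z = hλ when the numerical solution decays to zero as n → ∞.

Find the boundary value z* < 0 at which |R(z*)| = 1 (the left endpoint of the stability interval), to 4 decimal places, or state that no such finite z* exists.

left endpoint -1.1556.

Test eqn y'=λy, z=hλ:
  k1=λy_n ⇒ h·k1=z·y_n;  k2=λ(1+3/4z)y_n ⇒ h·k2=z(1+3/4z)y_n
  y_{n+1}/y_n = 1 − 2/13z + 15/13z(1+3/4z) = 1 + z + 45/52z²
  Hence R(z) = 1 + z + 45/52z².

Need |R(x)|<1, x<0.
x=-1.19: |R|=1.0355
R=1: x+45/52x²=0 ⇒ x=−52/45=-1.1556; min R=1−1/(4·45/52)=0.7111>−1
Confirm numerically:
  x=-0.933: |R|=0.82031 <1
  x=-0.912: |R|=0.80778 <1
  x=-0.513: |R|=0.71474 <1
  x=-0.499: |R|=0.71648 <1
  x=-1.604: |R|=1.62248 >1
  x=-1.354: |R|=1.23252 >1
Stable set (-1.1556, 0).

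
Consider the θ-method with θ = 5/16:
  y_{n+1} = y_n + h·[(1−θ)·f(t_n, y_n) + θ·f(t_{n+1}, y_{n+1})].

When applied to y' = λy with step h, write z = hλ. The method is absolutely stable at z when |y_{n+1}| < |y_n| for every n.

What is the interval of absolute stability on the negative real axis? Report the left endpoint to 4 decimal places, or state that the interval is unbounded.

With y'=λy (z=hλ):
  y_{n+1} = y_n + z·[11/16·y_n + 5/16·y_{n+1}] ⇒ (1 − 5/16z)y_{n+1} = (1 + 11/16z)y_n
  R(z) = (1 + 11/16z)/(1 − 5/16z).

Find x<0 with |R(x)|<1.
x=-0.83: |R|=0.3409
R=−1: 1+11/16x = −1+5/16x ⇒ -3/8x=2 ⇒ x=2/(-3/8)=-5.3333
Confirm numerically:
  x=-4.941: |R|=0.94217 <1
  x=-4.489: |R|=0.86823 <1
  x=-3.156: |R|=0.58892 <1
  x=-5.851: |R|=1.06863 >1
  x=-5.690: |R|=1.04814 >1
  x=-5.494: |R|=1.02218 >1
Stable set (-5.3333, 0).

(-5.3333, 0).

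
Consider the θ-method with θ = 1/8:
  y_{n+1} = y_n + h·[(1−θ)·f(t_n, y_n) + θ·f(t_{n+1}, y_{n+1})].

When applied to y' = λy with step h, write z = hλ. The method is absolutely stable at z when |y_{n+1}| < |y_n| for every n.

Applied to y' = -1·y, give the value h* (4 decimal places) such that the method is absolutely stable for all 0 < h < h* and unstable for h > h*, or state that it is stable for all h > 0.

(-2.6667,0); λ=-1 ⇒ h* = (8/3)/1 = 2.6667.

Test eqn y'=λy, z=hλ:
  y_{n+1} = y_n + z·[7/8·y_n + 1/8·y_{n+1}] ⇒ (1 − 1/8z)y_{n+1} = (1 + 7/8z)y_n
  so R(z) = (1 + 7/8z)/(1 − 1/8z).

Boundary: |R(x)|=1, x<0.
x=-1.4: |R|=0.1915
R=−1: 1+7/8x = −1+1/8x ⇒ -3/4x=2 ⇒ x=2/(-3/4)=-2.6667
Confirm numerically:
  x=-1.837: |R|=0.49395 <1
  x=-1.522: |R|=0.27872 <1
  x=-1.330: |R|=0.14041 <1
  x=-3.247: |R|=1.30959 >1
  x=-3.086: |R|=1.22695 >1
  x=-2.873: |R|=1.11386 >1
Stable set (-2.6667, 0).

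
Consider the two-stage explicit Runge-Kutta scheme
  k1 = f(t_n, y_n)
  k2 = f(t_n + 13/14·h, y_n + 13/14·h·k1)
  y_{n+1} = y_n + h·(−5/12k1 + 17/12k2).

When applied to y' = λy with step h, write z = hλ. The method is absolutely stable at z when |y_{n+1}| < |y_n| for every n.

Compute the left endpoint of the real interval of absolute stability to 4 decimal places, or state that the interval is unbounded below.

z* = -0.7602.

On y'=λy, z=hλ:
  k1=λy_n ⇒ h·k1=z·y_n;  k2=λ(1+13/14z)y_n ⇒ h·k2=z(1+13/14z)y_n
  y_{n+1}/y_n = 1 − 5/12z + 17/12z(1+13/14z) = 1 + z + 221/168z²
  R(z) = 1 + z + 221/168z².

Need |R(x)|<1, x<0.
x=-1.6: |R|=2.7676
R=1: x+221/168x²=0 ⇒ x=−168/221=-0.7602; min R=1−1/(4·221/168)=0.8100>−1
Confirm numerically:
  x=-0.598: |R|=0.87242 <1
  x=-0.485: |R|=0.82443 <1
  x=-0.449: |R|=0.81620 <1
  x=-1.270: |R|=1.85173 >1
  x=-1.088: |R|=1.46919 >1
  x=-0.908: |R|=1.17656 >1
So |R|<1 on (-0.7602, 0).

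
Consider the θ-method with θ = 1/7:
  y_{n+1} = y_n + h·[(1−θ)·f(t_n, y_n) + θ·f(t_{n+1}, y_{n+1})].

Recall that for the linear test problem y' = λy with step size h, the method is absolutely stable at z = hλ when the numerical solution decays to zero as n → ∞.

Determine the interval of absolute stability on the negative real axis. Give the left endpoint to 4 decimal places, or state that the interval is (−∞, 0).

With y'=λy (z=hλ):
  y_{n+1} = y_n + z·[6/7·y_n + 1/7·y_{n+1}] ⇒ (1 − 1/7z)y_{n+1} = (1 + 6/7z)y_n
  Hence R(z) = (1 + 6/7z)/(1 − 1/7z).

Need |R(x)|<1, x<0.
x=-1.39: |R|=0.1597
R=−1: 1+6/7x = −1+1/7x ⇒ -5/7x=2 ⇒ x=2/(-5/7)=-2.8000
Confirm numerically:
  x=-1.859: |R|=0.46890 <1
  x=-1.685: |R|=0.35809 <1
  x=-1.190: |R|=0.01709 <1
  x=-3.144: |R|=1.16956 >1
  x=-3.013: |R|=1.10636 >1
  x=-2.916: |R|=1.05849 >1
So |R|<1 on (-2.8000, 0).

z∈(-2.8000,0).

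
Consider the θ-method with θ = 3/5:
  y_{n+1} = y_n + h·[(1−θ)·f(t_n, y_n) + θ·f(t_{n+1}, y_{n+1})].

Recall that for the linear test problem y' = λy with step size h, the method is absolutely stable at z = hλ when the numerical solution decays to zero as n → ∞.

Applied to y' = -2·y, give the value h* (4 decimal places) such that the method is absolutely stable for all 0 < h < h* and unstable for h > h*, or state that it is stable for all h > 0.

unbounded; (−∞, 0). Any h>0 works for λ=-2.

On y'=λy, z=hλ:
  y_{n+1} = y_n + z·[2/5·y_n + 3/5·y_{n+1}] ⇒ (1 − 3/5z)y_{n+1} = (1 + 2/5z)y_n
  R(z) = (1 + 2/5z)/(1 − 3/5z).

Solve |R(x)|<1 on ℝ⁻.
x=-0.82: |R|=0.4504
x=-2: |R|=0.0909
x=-10: |R|=0.4286
x=-100: |R|=0.6393
θ=3/5≥1/2 ⇒ |1+2/5x|<|1−3/5x| ∀x<0 ⇒ interval (−∞,0).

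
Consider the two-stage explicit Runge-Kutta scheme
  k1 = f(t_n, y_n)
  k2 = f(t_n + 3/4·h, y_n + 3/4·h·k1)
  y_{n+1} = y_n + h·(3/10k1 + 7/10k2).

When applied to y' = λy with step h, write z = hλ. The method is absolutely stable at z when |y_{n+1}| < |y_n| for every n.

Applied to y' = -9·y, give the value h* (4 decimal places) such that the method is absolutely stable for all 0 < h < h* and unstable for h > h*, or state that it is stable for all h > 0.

(-1.9048,0); λ=-9 ⇒ h* = (40/21)/9 = 0.2116.

Set f=λy, z=hλ:
  k1=λy_n ⇒ h·k1=z·y_n;  k2=λ(1+3/4z)y_n ⇒ h·k2=z(1+3/4z)y_n
  y_{n+1}/y_n = 1 + 3/10z + 7/10z(1+3/4z) = 1 + z + 21/40z²
  Hence R(z) = 1 + z + 21/40z².

Need |R(x)|<1, x<0.
x=-1.58: |R|=0.7306
R=1: x+21/40x²=0 ⇒ x=−40/21=-1.9048; min R=1−1/(4·21/40)=0.5238>−1
Confirm numerically:
  x=-1.523: |R|=0.69475 <1
  x=-1.110: |R|=0.53685 <1
  x=-0.852: |R|=0.52910 <1
  x=-2.083: |R|=1.19492 >1
  x=-1.931: |R|=1.02660 >1
Stable set (-1.9048, 0).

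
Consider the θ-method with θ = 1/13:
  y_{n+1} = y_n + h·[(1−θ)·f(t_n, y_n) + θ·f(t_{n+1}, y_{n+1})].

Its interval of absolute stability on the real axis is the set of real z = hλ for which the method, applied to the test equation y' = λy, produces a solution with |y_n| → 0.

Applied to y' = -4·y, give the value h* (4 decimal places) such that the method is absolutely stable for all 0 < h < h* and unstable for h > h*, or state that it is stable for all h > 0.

(-2.3636,0); λ=-4 ⇒ h* = (26/11)/4 = 0.5909.

Set f=λy, z=hλ:
  y_{n+1} = y_n + z·[12/13·y_n + 1/13·y_{n+1}] ⇒ (1 − 1/13z)y_{n+1} = (1 + 12/13z)y_n
  so R(z) = (1 + 12/13z)/(1 − 1/13z).

Solve |R(x)|<1 on ℝ⁻.
x=-1.72: |R|=0.5190
R=−1: 1+12/13x = −1+1/13x ⇒ -11/13x=2 ⇒ x=2/(-11/13)=-2.3636
Confirm numerically:
  x=-2.093: |R|=0.80276 <1
  x=-2.083: |R|=0.79533 <1
  x=-1.293: |R|=0.17603 <1
  x=-2.896: |R|=1.36839 >1
  x=-2.410: |R|=1.03310 >1
So |R|<1 on (-2.3636, 0).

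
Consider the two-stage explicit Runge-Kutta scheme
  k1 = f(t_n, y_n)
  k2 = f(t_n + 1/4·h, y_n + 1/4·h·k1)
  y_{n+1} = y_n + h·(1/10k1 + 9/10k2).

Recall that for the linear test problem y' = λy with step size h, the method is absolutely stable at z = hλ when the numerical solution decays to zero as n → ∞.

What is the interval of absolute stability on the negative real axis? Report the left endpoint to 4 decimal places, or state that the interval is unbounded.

On y'=λy, z=hλ:
  k1=λy_n ⇒ h·k1=z·y_n;  k2=λ(1+1/4z)y_n ⇒ h·k2=z(1+1/4z)y_n
  y_{n+1}/y_n = 1 + 1/10z + 9/10z(1+1/4z) = 1 + z + 9/40z²
  R(z) = 1 + z + 9/40z².

Boundary: |R(x)|=1, x<0.
x=-0.71: |R|=0.4034
R=1: x+9/40x²=0 ⇒ x=−40/9=-4.4444; min R=1−1/(4·9/40)=-0.1111>−1
Confirm numerically:
  x=-3.254: |R|=0.12842 <1
  x=-2.932: |R|=0.00224 <1
  x=-2.444: |R|=0.10004 <1
  x=-4.970: |R|=1.58770 >1
  x=-4.493: |R|=1.04909 >1
  x=-4.480: |R|=1.03584 >1
So |R|<1 on (-4.4444, 0).

z∈(-4.4444,0).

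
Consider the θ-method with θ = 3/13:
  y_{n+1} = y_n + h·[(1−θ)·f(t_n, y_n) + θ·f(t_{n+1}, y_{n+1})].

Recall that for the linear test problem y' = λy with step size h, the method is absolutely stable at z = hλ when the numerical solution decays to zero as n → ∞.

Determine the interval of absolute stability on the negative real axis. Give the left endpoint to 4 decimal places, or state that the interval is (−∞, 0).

(-3.7143, 0).

On y'=λy, z=hλ:
  y_{n+1} = y_n + z·[10/13·y_n + 3/13·y_{n+1}] ⇒ (1 − 3/13z)y_{n+1} = (1 + 10/13z)y_n
  R(z) = (1 + 10/13z)/(1 − 3/13z).

Need |R(x)|<1, x<0.
x=-1.79: |R|=0.2667
R=−1: 1+10/13x = −1+3/13x ⇒ -7/13x=2 ⇒ x=2/(-7/13)=-3.7143
Confirm numerically:
  x=-3.502: |R|=0.93678 <1
  x=-3.239: |R|=0.85355 <1
  x=-2.024: |R|=0.37961 <1
  x=-3.886: |R|=1.04875 >1
  x=-3.869: |R|=1.04401 >1
Interval (-3.7143, 0).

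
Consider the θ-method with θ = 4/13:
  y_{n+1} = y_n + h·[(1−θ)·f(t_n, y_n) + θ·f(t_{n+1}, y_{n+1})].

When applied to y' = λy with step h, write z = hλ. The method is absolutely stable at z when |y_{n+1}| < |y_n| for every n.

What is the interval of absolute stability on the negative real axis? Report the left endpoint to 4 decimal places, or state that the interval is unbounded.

With y'=λy (z=hλ):
  y_{n+1} = y_n + z·[9/13·y_n + 4/13·y_{n+1}] ⇒ (1 − 4/13z)y_{n+1} = (1 + 9/13z)y_n
  R(z) = (1 + 9/13z)/(1 − 4/13z).

Solve |R(x)|<1 on ℝ⁻.
x=-0.93: |R|=0.2769
R=−1: 1+9/13x = −1+4/13x ⇒ -5/13x=2 ⇒ x=2/(-5/13)=-5.2000
Confirm numerically:
  x=-4.246: |R|=0.84092 <1
  x=-3.768: |R|=0.74494 <1
  x=-3.658: |R|=0.72098 <1
  x=-2.991: |R|=0.55756 <1
  x=-5.654: |R|=1.06374 >1
  x=-5.573: |R|=1.05284 >1
  x=-5.281: |R|=1.01187 >1
So |R|<1 on (-5.2000, 0).

(-5.2000, 0).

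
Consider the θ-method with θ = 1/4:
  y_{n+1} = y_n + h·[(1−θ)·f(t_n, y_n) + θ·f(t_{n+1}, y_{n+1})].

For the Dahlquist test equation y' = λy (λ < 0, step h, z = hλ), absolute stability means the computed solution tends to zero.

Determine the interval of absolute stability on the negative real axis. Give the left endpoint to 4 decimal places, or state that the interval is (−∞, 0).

(-4.0000, 0).

On y'=λy, z=hλ:
  y_{n+1} = y_n + z·[3/4·y_n + 1/4·y_{n+1}] ⇒ (1 − 1/4z)y_{n+1} = (1 + 3/4z)y_n
  R(z) = (1 + 3/4z)/(1 − 1/4z).

Boundary: |R(x)|=1, x<0.
x=-1.04: |R|=0.1746
R=−1: 1+3/4x = −1+1/4x ⇒ -1/2x=2 ⇒ x=2/(-1/2)=-4.0000
Confirm numerically:
  x=-2.914: |R|=0.68585 <1
  x=-2.326: |R|=0.47076 <1
  x=-2.271: |R|=0.44857 <1
  x=-4.280: |R|=1.06763 >1
  x=-4.106: |R|=1.02615 >1
  x=-4.029: |R|=1.00722 >1
Interval (-4.0000, 0).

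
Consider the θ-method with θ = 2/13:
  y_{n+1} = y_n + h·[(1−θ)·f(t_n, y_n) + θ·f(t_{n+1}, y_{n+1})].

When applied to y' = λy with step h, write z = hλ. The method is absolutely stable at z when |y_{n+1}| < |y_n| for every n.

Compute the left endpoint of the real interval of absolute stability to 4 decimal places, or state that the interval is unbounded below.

With y'=λy (z=hλ):
  y_{n+1} = y_n + z·[11/13·y_n + 2/13·y_{n+1}] ⇒ (1 − 2/13z)y_{n+1} = (1 + 11/13z)y_n
  so R(z) = (1 + 11/13z)/(1 − 2/13z).

Solve |R(x)|<1 on ℝ⁻.
x=-1.03: |R|=0.1109
R=−1: 1+11/13x = −1+2/13x ⇒ -9/13x=2 ⇒ x=2/(-9/13)=-2.8889
Confirm numerically:
  x=-2.191: |R|=0.63865 <1
  x=-2.185: |R|=0.63529 <1
  x=-1.306: |R|=0.08750 <1
  x=-1.206: |R|=0.01726 <1
  x=-3.335: |R|=1.20412 >1
  x=-2.932: |R|=1.02057 >1
So |R|<1 on (-2.8889, 0).

left endpoint -2.8889.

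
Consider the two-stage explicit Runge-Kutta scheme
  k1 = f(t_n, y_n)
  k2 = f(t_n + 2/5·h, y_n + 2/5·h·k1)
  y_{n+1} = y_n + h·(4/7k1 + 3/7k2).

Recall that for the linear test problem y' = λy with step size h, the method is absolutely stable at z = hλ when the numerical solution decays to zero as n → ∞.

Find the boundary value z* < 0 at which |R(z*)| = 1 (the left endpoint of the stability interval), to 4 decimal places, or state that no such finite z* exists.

z* = -5.8333.

Test eqn y'=λy, z=hλ:
  k1=λy_n ⇒ h·k1=z·y_n;  k2=λ(1+2/5z)y_n ⇒ h·k2=z(1+2/5z)y_n
  y_{n+1}/y_n = 1 + 4/7z + 3/7z(1+2/5z) = 1 + z + 6/35z²
  so R(z) = 1 + z + 6/35z².

Boundary: |R(x)|=1, x<0.
x=-0.6: |R|=0.4617
R=1: x+6/35x²=0 ⇒ x=−35/6=-5.8333; min R=1−1/(4·6/35)=-0.4583>−1
Confirm numerically:
  x=-4.997: |R|=0.28357 <1
  x=-4.738: |R|=0.11034 <1
  x=-3.235: |R|=0.44096 <1
  x=-2.387: |R|=0.41024 <1
  x=-6.132: |R|=1.31396 >1
  x=-5.987: |R|=1.15771 >1
  x=-5.947: |R|=1.11588 >1
Interval (-5.8333, 0).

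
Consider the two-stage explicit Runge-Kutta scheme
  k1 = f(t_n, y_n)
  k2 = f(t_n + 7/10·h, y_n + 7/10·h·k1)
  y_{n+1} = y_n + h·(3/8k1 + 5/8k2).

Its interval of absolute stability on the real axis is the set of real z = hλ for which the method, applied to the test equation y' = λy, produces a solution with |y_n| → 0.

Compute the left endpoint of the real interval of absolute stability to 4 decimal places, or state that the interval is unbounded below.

left endpoint -2.2857.

On y'=λy, z=hλ:
  k1=λy_n ⇒ h·k1=z·y_n;  k2=λ(1+7/10z)y_n ⇒ h·k2=z(1+7/10z)y_n
  y_{n+1}/y_n = 1 + 3/8z + 5/8z(1+7/10z) = 1 + z + 7/16z²
  Hence R(z) = 1 + z + 7/16z².

Boundary: |R(x)|=1, x<0.
x=-0.71: |R|=0.5105
R=1: x+7/16x²=0 ⇒ x=−16/7=-2.2857; min R=1−1/(4·7/16)=0.4286>−1
Confirm numerically:
  x=-2.067: |R|=0.80221 <1
  x=-1.420: |R|=0.46218 <1
  x=-1.122: |R|=0.42876 <1
  x=-1.047: |R|=0.43259 <1
  x=-2.869: |R|=1.73213 >1
  x=-2.770: |R|=1.58689 >1
  x=-2.732: |R|=1.53342 >1
So |R|<1 on (-2.2857, 0).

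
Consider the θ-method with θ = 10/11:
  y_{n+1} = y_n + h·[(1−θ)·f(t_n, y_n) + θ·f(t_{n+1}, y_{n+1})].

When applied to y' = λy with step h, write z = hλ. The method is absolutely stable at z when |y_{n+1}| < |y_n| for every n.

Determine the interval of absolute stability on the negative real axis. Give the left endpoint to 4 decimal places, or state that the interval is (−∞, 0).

unbounded; (−∞, 0).

On y'=λy, z=hλ:
  y_{n+1} = y_n + z·[1/11·y_n + 10/11·y_{n+1}] ⇒ (1 − 10/11z)y_{n+1} = (1 + 1/11z)y_n
  Hence R(z) = (1 + 1/11z)/(1 − 10/11z).

Boundary: |R(x)|=1, x<0.
x=-0.89: |R|=0.5080
x=-2: |R|=0.2903
x=-10: |R|=0.0090
x=-100: |R|=0.0880
θ=10/11≥1/2 ⇒ |1+1/11x|<|1−10/11x| ∀x<0 ⇒ stable on all of ℝ⁻.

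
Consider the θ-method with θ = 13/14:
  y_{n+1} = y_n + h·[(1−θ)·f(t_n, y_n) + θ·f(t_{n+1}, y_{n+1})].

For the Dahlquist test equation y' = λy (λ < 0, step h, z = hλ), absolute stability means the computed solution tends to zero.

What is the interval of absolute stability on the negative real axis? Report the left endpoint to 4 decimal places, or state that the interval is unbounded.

On y'=λy, z=hλ:
  y_{n+1} = y_n + z·[1/14·y_n + 13/14·y_{n+1}] ⇒ (1 − 13/14z)y_{n+1} = (1 + 1/14z)y_n
  ⇒ R(z) = (1 + 1/14z)/(1 − 13/14z).

Solve |R(x)|<1 on ℝ⁻.
x=-1.13: |R|=0.4486
x=-2: |R|=0.3000
x=-10: |R|=0.0278
x=-100: |R|=0.0654
θ=13/14≥1/2 ⇒ |1+1/14x|<|1−13/14x| ∀x<0 ⇒ interval (−∞,0).

interval (−∞, 0).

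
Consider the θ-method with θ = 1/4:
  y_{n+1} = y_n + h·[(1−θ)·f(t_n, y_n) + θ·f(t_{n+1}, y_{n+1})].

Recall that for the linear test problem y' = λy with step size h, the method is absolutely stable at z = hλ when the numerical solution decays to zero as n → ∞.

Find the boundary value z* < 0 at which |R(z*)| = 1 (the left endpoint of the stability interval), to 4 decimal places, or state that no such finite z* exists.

Test eqn y'=λy, z=hλ:
  y_{n+1} = y_n + z·[3/4·y_n + 1/4·y_{n+1}] ⇒ (1 − 1/4z)y_{n+1} = (1 + 3/4z)y_n
  Hence R(z) = (1 + 3/4z)/(1 − 1/4z).

Find x<0 with |R(x)|<1.
x=-1.48: |R|=0.0803
R=−1: 1+3/4x = −1+1/4x ⇒ -1/2x=2 ⇒ x=2/(-1/2)=-4.0000
Confirm numerically:
  x=-3.677: |R|=0.91585 <1
  x=-3.567: |R|=0.88556 <1
  x=-1.877: |R|=0.27752 <1
  x=-1.876: |R|=0.27706 <1
  x=-4.502: |R|=1.11809 >1
  x=-4.301: |R|=1.07252 >1
  x=-4.040: |R|=1.00995 >1
Interval (-4.0000, 0).

left endpoint -4.0000.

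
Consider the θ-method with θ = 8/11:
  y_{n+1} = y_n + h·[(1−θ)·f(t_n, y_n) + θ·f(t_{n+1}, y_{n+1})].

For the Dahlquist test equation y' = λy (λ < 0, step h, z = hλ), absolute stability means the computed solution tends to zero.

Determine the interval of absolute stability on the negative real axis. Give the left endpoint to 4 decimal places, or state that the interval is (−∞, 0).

With y'=λy (z=hλ):
  y_{n+1} = y_n + z·[3/11·y_n + 8/11·y_{n+1}] ⇒ (1 − 8/11z)y_{n+1} = (1 + 3/11z)y_n
  so R(z) = (1 + 3/11z)/(1 − 8/11z).

Solve |R(x)|<1 on ℝ⁻.
x=-1.71: |R|=0.2378
x=-2: |R|=0.1852
x=-10: |R|=0.2088
x=-100: |R|=0.3564
θ=8/11≥1/2 ⇒ |1+3/11x|<|1−8/11x| ∀x<0 ⇒ stable on all of ℝ⁻.

interval (−∞, 0).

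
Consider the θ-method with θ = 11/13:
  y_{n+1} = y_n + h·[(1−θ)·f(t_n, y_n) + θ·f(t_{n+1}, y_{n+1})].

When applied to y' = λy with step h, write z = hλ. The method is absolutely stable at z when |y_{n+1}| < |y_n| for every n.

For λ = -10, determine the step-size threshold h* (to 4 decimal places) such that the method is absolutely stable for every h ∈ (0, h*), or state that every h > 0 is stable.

unbounded; (−∞, 0). Any h>0 works for λ=-10.

With y'=λy (z=hλ):
  y_{n+1} = y_n + z·[2/13·y_n + 11/13·y_{n+1}] ⇒ (1 − 11/13z)y_{n+1} = (1 + 2/13z)y_n
  so R(z) = (1 + 2/13z)/(1 − 11/13z).

Boundary: |R(x)|=1, x<0.
x=-1.02: |R|=0.4525
x=-2: |R|=0.2571
x=-10: |R|=0.0569
x=-100: |R|=0.1680
θ=11/13≥1/2 ⇒ |1+2/13x|<|1−11/13x| ∀x<0 ⇒ stable on all of ℝ⁻.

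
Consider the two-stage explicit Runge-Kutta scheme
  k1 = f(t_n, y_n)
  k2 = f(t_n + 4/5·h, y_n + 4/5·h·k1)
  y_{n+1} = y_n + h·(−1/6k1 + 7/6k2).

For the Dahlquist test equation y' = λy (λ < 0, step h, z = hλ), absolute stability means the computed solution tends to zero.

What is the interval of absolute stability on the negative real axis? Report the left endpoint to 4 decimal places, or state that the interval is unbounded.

Test eqn y'=λy, z=hλ:
  k1=λy_n ⇒ h·k1=z·y_n;  k2=λ(1+4/5z)y_n ⇒ h·k2=z(1+4/5z)y_n
  y_{n+1}/y_n = 1 − 1/6z + 7/6z(1+4/5z) = 1 + z + 14/15z²
  ⇒ R(z) = 1 + z + 14/15z².

Need |R(x)|<1, x<0.
x=-1.65: |R|=1.8910
R=1: x+14/15x²=0 ⇒ x=−15/14=-1.0714; min R=1−1/(4·14/15)=0.7321>−1
Confirm numerically:
  x=-0.961: |R|=0.90095 <1
  x=-0.494: |R|=0.73377 <1
  x=-0.471: |R|=0.73605 <1
  x=-0.455: |R|=0.73822 <1
  x=-1.395: |R|=1.42129 >1
  x=-1.277: |R|=1.24501 >1
  x=-1.152: |R|=1.08663 >1
Stable set (-1.0714, 0).

(-1.0714, 0).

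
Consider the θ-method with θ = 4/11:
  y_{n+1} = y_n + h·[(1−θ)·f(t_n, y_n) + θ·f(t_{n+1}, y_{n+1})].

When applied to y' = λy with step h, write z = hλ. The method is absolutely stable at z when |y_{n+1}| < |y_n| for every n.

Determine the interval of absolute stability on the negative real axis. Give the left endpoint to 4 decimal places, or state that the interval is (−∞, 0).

(-7.3333, 0).

On y'=λy, z=hλ:
  y_{n+1} = y_n + z·[7/11·y_n + 4/11·y_{n+1}] ⇒ (1 − 4/11z)y_{n+1} = (1 + 7/11z)y_n
  R(z) = (1 + 7/11z)/(1 − 4/11z).

Solve |R(x)|<1 on ℝ⁻.
x=-1.17: |R|=0.1792
R=−1: 1+7/11x = −1+4/11x ⇒ -3/11x=2 ⇒ x=2/(-3/11)=-7.3333
Confirm numerically:
  x=-6.752: |R|=0.95411 <1
  x=-6.393: |R|=0.92286 <1
  x=-5.962: |R|=0.88194 <1
  x=-4.472: |R|=0.70285 <1
  x=-7.907: |R|=1.04037 >1
  x=-7.854: |R|=1.03683 >1
  x=-7.684: |R|=1.02521 >1
Stable set (-7.3333, 0).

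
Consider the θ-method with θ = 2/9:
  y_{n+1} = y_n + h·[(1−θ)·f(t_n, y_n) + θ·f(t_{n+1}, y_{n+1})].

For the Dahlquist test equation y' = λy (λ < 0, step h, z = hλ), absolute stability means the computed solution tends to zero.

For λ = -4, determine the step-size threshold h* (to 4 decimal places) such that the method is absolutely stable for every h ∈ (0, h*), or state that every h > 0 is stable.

With y'=λy (z=hλ):
  y_{n+1} = y_n + z·[7/9·y_n + 2/9·y_{n+1}] ⇒ (1 − 2/9z)y_{n+1} = (1 + 7/9z)y_n
  Hence R(z) = (1 + 7/9z)/(1 − 2/9z).

Need |R(x)|<1, x<0.
x=-0.58: |R|=0.4862
R=−1: 1+7/9x = −1+2/9x ⇒ -5/9x=2 ⇒ x=2/(-5/9)=-3.6000
Confirm numerically:
  x=-3.032: |R|=0.81147 <1
  x=-2.606: |R|=0.65030 <1
  x=-1.526: |R|=0.13956 <1
  x=-3.798: |R|=1.05965 >1
  x=-3.778: |R|=1.05376 >1
  x=-3.737: |R|=1.04158 >1
So |R|<1 on (-3.6000, 0).

(-3.6000,0); λ=-4 ⇒ h* = (18/5)/4 = 0.9000.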